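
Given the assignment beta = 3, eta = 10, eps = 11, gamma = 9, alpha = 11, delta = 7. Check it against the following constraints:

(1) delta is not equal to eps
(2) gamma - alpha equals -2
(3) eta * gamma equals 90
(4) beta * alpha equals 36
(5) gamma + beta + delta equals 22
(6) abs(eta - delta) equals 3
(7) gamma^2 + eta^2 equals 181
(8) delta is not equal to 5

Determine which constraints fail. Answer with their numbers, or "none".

(1) delta = 7, eps = 11; distinct — OK.
(2) gamma - alpha = 9 - 11 = -2 — OK.
(3) eta * gamma = 10 * 9 = 90 — OK.
(4) beta * alpha = 3 * 11 = 33, not 36 — violated.
(5) gamma + beta + delta = 9 + 3 + 7 = 19, not 22 — violated.
(6) abs(10 - 7) = 3 — OK.
(7) gamma^2 + eta^2 = 9^2 + 10^2 = 81 + 100 = 181 — OK.
(8) delta = 7, and 7 ≠ 5 — OK.

No — constraints 4, 5 are not satisfied.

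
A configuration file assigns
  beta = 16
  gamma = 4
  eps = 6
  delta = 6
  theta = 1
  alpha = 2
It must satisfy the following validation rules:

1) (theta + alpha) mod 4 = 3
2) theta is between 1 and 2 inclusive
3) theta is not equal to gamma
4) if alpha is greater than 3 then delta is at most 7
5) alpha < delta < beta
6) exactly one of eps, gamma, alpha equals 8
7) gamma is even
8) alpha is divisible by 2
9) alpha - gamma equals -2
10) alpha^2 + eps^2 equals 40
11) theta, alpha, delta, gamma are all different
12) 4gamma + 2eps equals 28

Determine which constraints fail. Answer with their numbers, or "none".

1) theta + alpha = 3; 3 mod 4 = 3  OK
2) theta = 1 lies in [1, 2]  OK
3) theta = 1, gamma = 4; distinct  OK
4) alpha = 2, not > 3; antecedent false, conditional vacuously true  OK
5) values 2 < 6 < 16  OK
6) eps=6, gamma=4, alpha=2; 0 of them equal 8, not exactly one  FAIL
7) gamma = 4 is even  OK
8) 2 / 2 = 1, so 2 divides 2  OK
9) alpha - gamma = 2 - 4 = -2  OK
10) alpha^2 + eps^2 = 2^2 + 6^2 = 4 + 36 = 40  OK
11) values 1, 2, 6, 4 are pairwise distinct  OK
12) 4gamma + 2eps = 4(4) + 2(6) = 28  OK

The assignment fails constraint 6.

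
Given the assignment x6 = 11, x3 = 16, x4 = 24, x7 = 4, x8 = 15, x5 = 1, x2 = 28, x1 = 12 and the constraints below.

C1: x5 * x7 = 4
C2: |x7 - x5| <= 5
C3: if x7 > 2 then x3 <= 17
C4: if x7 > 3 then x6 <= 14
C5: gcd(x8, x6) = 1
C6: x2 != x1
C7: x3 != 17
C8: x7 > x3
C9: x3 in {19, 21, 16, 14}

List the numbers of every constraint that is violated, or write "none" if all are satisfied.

Violated: 8.

C1: x5 * x7 = 1 * 4 = 4 — satisfied.
C2: |4 - 1| = 3; 3 ≤ 5 — satisfied.
C3: x7 = 4 > 2, so we need x3 ≤ 17; x3 = 16 ≤ 17 — satisfied.
C4: x7 = 4 > 3, so we need x6 ≤ 14; x6 = 11 ≤ 14 — satisfied.
C5: gcd(15, 11) = 1 — satisfied.
C6: x2 = 28, x1 = 12; distinct — satisfied.
C7: x3 = 16, and 16 ≠ 17 — satisfied.
C8: x7 = 4, x3 = 16; 4 ≤ 16 (want >) — violated.
C9: x3 = 16 is in {19, 21, 16, 14} — satisfied.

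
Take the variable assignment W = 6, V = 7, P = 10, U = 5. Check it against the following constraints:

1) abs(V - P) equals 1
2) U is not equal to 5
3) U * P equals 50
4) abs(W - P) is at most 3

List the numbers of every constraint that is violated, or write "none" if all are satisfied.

1) abs(7 - 10) = 3, not 1 — violated.
2) U = 5, but 5 is required to differ — violated.
3) U * P = 5 * 10 = 50 — satisfied.
4) abs(6 - 10) = 4; 4 > 3, exceeds bound 3 — violated.

Constraints 1, 2, 4 do not hold.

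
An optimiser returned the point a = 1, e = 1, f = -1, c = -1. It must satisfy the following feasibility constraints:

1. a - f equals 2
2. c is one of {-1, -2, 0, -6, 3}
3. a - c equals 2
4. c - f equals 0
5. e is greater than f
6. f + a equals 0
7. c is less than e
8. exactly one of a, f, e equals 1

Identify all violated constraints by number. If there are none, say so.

The assignment fails constraint 8.

1. a - f = 1 - (-1) = 2 — OK.
2. c = -1 is in {-1, -2, 0, -6, 3} — OK.
3. a - c = 1 - (-1) = 2 — OK.
4. c - f = -1 - (-1) = 0 — OK.
5. e = 1, f = -1; 1 > -1 — OK.
6. f + a = -1 + 1 = 0 — OK.
7. c = -1, e = 1; -1 < 1 — OK.
8. a=1, f=-1, e=1; 2 of them equal 1, not exactly one — violated.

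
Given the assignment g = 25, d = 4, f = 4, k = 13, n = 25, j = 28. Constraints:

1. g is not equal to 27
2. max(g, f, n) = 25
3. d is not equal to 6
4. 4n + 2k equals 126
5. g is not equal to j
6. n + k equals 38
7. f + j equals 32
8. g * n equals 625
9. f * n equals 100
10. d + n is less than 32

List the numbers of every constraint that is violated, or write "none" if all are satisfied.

1. g = 25, and 25 ≠ 27  ✔
2. max(25, 4, 25) = 25  ✔
3. d = 4, and 4 ≠ 6  ✔
4. 4n + 2k = 4(25) + 2(13) = 126  ✔
5. g = 25, j = 28; distinct  ✔
6. n + k = 25 + 13 = 38  ✔
7. f + j = 4 + 28 = 32  ✔
8. g * n = 25 * 25 = 625  ✔
9. f * n = 4 * 25 = 100  ✔
10. d + n = 4 + 25 = 29; 29 < 32  ✔

The assignment satisfies every constraint.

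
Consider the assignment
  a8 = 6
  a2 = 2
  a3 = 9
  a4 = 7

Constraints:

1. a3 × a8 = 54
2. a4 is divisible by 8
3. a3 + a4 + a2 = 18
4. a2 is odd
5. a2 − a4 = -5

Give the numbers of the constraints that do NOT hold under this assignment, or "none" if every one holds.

1. a3 × a8 = 9 × 6 = 54  ✔
2. 7 = 8×0 + 7, so 8 does not divide 7  ✘
3. a3 + a4 + a2 = 9 + 7 + 2 = 18  ✔
4. a2 = 2 is even  ✘
5. a2 − a4 = 2 − 7 = -5  ✔

Violated: 2, 4.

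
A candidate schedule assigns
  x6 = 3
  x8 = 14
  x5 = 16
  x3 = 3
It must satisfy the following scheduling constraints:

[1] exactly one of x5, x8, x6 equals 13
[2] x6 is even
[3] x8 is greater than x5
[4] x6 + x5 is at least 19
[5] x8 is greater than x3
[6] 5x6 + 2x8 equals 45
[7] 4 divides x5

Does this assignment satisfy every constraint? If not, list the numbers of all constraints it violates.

[1] x5=16, x8=14, x6=3; 0 of them equal 13, not exactly one  no
[2] x6 = 3 is odd  no
[3] x8 = 14, x5 = 16; 14 ≤ 16 (want >)  no
[4] x6 + x5 = 3 + 16 = 19; 19 ≥ 19  yes
[5] x8 = 14, x3 = 3; 14 > 3  yes
[6] 5x6 + 2x8 = 5(3) + 2(14) = 43, not 45  no
[7] 16 / 4 = 4, so 4 divides 16  yes

Constraints 1, 2, 3, 6 do not hold.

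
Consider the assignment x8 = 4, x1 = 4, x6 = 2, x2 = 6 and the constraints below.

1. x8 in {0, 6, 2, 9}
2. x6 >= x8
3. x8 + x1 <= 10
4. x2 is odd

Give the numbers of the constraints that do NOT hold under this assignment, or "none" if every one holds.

Constraints 1, 2, and 4 are violated.

1. x8 = 4 is not in {0, 6, 2, 9}  no
2. x6 = 2, x8 = 4; 2 < 4 (want ≥)  no
3. x8 + x1 = 4 + 4 = 8; 8 ≤ 10  yes
4. x2 = 6 is even  no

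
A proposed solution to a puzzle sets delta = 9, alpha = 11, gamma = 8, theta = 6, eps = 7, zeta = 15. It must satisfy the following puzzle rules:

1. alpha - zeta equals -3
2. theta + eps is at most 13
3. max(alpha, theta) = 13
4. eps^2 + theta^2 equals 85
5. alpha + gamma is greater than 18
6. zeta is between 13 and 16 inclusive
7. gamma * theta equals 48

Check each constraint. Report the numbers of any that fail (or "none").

1. alpha - zeta = 11 - 15 = -4, not -3 — does not hold.
2. theta + eps = 6 + 7 = 13; 13 ≤ 13 — holds.
3. max(11, 6) = 11, not 13 — does not hold.
4. eps^2 + theta^2 = 7^2 + 6^2 = 49 + 36 = 85 — holds.
5. alpha + gamma = 11 + 8 = 19; 19 > 18 — holds.
6. zeta = 15 lies in [13, 16] — holds.
7. gamma * theta = 8 * 6 = 48 — holds.

Constraints 1 and 3 are violated.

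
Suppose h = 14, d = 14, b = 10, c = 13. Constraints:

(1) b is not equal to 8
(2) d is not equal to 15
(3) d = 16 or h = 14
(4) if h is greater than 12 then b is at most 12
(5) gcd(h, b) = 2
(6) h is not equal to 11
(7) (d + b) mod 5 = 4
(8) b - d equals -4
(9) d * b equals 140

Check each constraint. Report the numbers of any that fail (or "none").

(1) b = 10, and 10 ≠ 8 — holds.
(2) d = 14, and 14 ≠ 15 — holds.
(3) d = 14 ≠ 16, but h = 14 = 14 (second disjunct) — holds.
(4) h = 14 > 12, so we need b ≤ 12; b = 10 ≤ 12 — holds.
(5) gcd(14, 10) = 2 — holds.
(6) h = 14, and 14 ≠ 11 — holds.
(7) d + b = 24; 24 mod 5 = 4 — holds.
(8) b - d = 10 - 14 = -4 — holds.
(9) d * b = 14 * 10 = 140 — holds.

No violations.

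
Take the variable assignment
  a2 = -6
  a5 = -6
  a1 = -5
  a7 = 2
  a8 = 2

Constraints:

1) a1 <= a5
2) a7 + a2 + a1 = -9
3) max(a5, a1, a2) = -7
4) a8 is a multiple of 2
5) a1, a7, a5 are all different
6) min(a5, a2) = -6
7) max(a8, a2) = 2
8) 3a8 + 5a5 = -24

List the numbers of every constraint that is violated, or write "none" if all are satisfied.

No — constraints 1, 3 are not satisfied.

1) a1 = -5, a5 = -6; -5 > -6 (want ≤)  ✗
2) a7 + a2 + a1 = 2 + (-6) + (-5) = -9  ✓
3) max(-6, -5, -6) = -5, not -7  ✗
4) 2 / 2 = 1, so 2 divides 2  ✓
5) values -5, 2, -6 are pairwise distinct  ✓
6) min(-6, -6) = -6  ✓
7) max(2, -6) = 2  ✓
8) 3a8 + 5a5 = 3(2) + 5(-6) = -24  ✓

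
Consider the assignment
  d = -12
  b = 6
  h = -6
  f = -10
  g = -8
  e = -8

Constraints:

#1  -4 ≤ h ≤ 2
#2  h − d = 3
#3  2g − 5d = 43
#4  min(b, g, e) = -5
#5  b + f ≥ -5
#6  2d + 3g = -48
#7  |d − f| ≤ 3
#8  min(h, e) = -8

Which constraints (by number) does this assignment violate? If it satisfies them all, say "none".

#1 h = -6 is outside [-4, 2] — fails.
#2 h − d = -6 − (-12) = 6, not 3 — fails.
#3 2g − 5d = 2(-8) − 5(-12) = 44, not 43 — fails.
#4 min(6, -8, -8) = -8, not -5 — fails.
#5 b + f = 6 + (-10) = -4; -4 ≥ -5 — holds.
#6 2d + 3g = 2(-12) + 3(-8) = -48 — holds.
#7 |-12 − (-10)| = 2; 2 ≤ 3 — holds.
#8 min(-6, -8) = -8 — holds.

Constraints 1, 2, 3, and 4 do not hold.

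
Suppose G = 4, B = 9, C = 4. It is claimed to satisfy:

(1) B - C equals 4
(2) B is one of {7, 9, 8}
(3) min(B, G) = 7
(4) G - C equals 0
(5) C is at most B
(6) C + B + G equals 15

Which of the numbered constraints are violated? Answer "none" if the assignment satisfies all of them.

Constraints 1, 3, and 6 do not hold.

(1) B - C = 9 - 4 = 5, not 4 — fails.
(2) B = 9 is in {7, 9, 8} — holds.
(3) min(9, 4) = 4, not 7 — fails.
(4) G - C = 4 - 4 = 0 — holds.
(5) C = 4, B = 9; 4 ≤ 9 — holds.
(6) C + B + G = 4 + 9 + 4 = 17, not 15 — fails.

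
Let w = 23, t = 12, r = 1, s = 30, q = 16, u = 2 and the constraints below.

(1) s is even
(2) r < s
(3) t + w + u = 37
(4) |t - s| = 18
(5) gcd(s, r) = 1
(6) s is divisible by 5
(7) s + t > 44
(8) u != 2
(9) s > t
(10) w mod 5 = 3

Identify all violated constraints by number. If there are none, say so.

(1) s = 30 is even  ✓
(2) r = 1, s = 30; 1 < 30  ✓
(3) t + w + u = 12 + 23 + 2 = 37  ✓
(4) |12 - 30| = 18  ✓
(5) gcd(30, 1) = 1  ✓
(6) 30 / 5 = 6, so 5 divides 30  ✓
(7) s + t = 30 + 12 = 42; 42 ≤ 44, bound 44 not met  ✗
(8) u = 2, but 2 is required to differ  ✗
(9) s = 30, t = 12; 30 > 12  ✓
(10) 23 mod 5 = 3  ✓

Constraints 7 and 8 are violated.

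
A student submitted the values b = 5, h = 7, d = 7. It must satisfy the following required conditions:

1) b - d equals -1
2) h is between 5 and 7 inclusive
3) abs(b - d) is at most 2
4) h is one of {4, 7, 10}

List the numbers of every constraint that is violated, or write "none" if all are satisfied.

1) b - d = 5 - 7 = -2, not -1  no
2) h = 7 lies in [5, 7]  yes
3) abs(5 - 7) = 2; 2 ≤ 2  yes
4) h = 7 is in {4, 7, 10}  yes

Violated: 1.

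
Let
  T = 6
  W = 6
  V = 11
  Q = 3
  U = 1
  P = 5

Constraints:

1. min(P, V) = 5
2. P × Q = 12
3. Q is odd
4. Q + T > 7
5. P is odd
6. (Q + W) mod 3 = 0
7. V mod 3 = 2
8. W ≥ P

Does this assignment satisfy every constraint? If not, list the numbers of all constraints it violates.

1. min(5, 11) = 5  ✔
2. P × Q = 5 × 3 = 15, not 12  ✘
3. Q = 3 is odd  ✔
4. Q + T = 3 + 6 = 9; 9 > 7  ✔
5. P = 5 is odd  ✔
6. Q + W = 9; 9 mod 3 = 0  ✔
7. 11 mod 3 = 2  ✔
8. W = 6, P = 5; 6 ≥ 5  ✔

No — constraint 2 is not satisfied.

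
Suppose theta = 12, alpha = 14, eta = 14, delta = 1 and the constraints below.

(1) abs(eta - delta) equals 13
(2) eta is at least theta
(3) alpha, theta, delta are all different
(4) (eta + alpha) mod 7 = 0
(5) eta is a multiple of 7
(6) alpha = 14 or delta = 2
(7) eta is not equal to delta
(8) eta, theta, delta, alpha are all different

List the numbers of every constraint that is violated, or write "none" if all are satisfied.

(1) abs(14 - 1) = 13  yes
(2) eta = 14, theta = 12; 14 ≥ 12  yes
(3) values 14, 12, 1 are pairwise distinct  yes
(4) eta + alpha = 28; 28 mod 7 = 0  yes
(5) 14 / 7 = 2, so 7 divides 14  yes
(6) alpha = 14 = 14 (first disjunct)  yes
(7) eta = 14, delta = 1; distinct  yes
(8) eta = alpha = 14, not all different  no

No — constraint 8 is not satisfied.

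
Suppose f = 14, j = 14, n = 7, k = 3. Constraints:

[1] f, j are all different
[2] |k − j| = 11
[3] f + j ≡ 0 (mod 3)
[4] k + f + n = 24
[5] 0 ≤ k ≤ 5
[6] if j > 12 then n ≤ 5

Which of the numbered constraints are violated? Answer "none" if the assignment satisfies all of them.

[1] f = j = 14, not all different  false
[2] |3 − 14| = 11  true
[3] f + j = 28; 28 mod 3 = 1, not 0  false
[4] k + f + n = 3 + 14 + 7 = 24  true
[5] k = 3 lies in [0, 5]  true
[6] j = 14 > 12, so we need n ≤ 5; but n = 7 > 5  false

Constraints 1, 3, 6 do not hold.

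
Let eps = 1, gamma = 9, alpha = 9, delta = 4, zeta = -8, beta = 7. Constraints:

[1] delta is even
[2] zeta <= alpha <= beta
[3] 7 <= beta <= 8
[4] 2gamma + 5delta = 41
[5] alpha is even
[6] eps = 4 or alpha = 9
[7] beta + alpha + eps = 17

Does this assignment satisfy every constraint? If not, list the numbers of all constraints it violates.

[1] delta = 4 is even — holds.
[2] values -8, 9, 7; alpha = 9 is not <= beta = 7 — does not hold.
[3] beta = 7 lies in [7, 8] — holds.
[4] 2gamma + 5delta = 2(9) + 5(4) = 38, not 41 — does not hold.
[5] alpha = 9 is odd — does not hold.
[6] eps = 1 ≠ 4, but alpha = 9 = 9 (second disjunct) — holds.
[7] beta + alpha + eps = 7 + 9 + 1 = 17 — holds.

Violated: 2, 4, and 5.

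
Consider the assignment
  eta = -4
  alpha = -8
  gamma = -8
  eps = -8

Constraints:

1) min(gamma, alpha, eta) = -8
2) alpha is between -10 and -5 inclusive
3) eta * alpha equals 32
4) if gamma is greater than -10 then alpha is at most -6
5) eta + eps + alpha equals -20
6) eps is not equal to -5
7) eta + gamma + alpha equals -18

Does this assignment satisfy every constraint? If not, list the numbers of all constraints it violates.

1) min(-8, -8, -4) = -8  holds
2) alpha = -8 lies in [-10, -5]  holds
3) eta * alpha = -4 * (-8) = 32  holds
4) gamma = -8 > -10, so we need alpha ≤ -6; alpha = -8 ≤ -6  holds
5) eta + eps + alpha = -4 + (-8) + (-8) = -20  holds
6) eps = -8, and -8 ≠ -5  holds
7) eta + gamma + alpha = -4 + (-8) + (-8) = -20, not -18  fails

Constraint 7 is violated.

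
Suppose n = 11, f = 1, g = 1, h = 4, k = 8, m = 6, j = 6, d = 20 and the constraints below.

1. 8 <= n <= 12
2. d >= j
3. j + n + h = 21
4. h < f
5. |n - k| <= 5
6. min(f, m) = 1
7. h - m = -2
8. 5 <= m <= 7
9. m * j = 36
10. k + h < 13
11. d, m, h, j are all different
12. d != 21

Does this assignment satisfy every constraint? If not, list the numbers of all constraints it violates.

Violated: 4, 11.

1. n = 11 lies in [8, 12] — OK.
2. d = 20, j = 6; 20 ≥ 6 — OK.
3. j + n + h = 6 + 11 + 4 = 21 — OK.
4. h = 4, f = 1; 4 ≥ 1 (want <) — violated.
5. |11 - 8| = 3; 3 ≤ 5 — OK.
6. min(1, 6) = 1 — OK.
7. h - m = 4 - 6 = -2 — OK.
8. m = 6 lies in [5, 7] — OK.
9. m * j = 6 * 6 = 36 — OK.
10. k + h = 8 + 4 = 12; 12 < 13 — OK.
11. m = j = 6, not all different — violated.
12. d = 20, and 20 ≠ 21 — OK.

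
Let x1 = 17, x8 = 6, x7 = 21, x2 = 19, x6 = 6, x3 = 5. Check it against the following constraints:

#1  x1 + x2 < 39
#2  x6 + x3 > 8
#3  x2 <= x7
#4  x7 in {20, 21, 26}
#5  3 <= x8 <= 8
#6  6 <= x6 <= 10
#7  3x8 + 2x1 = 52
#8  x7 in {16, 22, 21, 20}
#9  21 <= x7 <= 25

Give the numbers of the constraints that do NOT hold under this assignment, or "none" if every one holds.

The assignment satisfies every constraint.

#1 x1 + x2 = 17 + 19 = 36; 36 < 39 — holds.
#2 x6 + x3 = 6 + 5 = 11; 11 > 8 — holds.
#3 x2 = 19, x7 = 21; 19 ≤ 21 — holds.
#4 x7 = 21 is in {20, 21, 26} — holds.
#5 x8 = 6 lies in [3, 8] — holds.
#6 x6 = 6 lies in [6, 10] — holds.
#7 3x8 + 2x1 = 3(6) + 2(17) = 52 — holds.
#8 x7 = 21 is in {16, 22, 21, 20} — holds.
#9 x7 = 21 lies in [21, 25] — holds.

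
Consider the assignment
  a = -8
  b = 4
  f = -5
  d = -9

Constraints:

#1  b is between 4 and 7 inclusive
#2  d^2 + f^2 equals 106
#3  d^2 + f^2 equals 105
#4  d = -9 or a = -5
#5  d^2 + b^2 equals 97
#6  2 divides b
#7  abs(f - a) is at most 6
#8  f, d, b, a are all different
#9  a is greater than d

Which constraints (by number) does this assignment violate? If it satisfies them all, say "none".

Violated: 3.

#1 b = 4 lies in [4, 7] — holds.
#2 d^2 + f^2 = (-9)^2 + (-5)^2 = 81 + 25 = 106 — holds.
#3 d^2 + f^2 = (-9)^2 + (-5)^2 = 81 + 25 = 106, not 105 — fails.
#4 d = -9 = -9 (first disjunct) — holds.
#5 d^2 + b^2 = (-9)^2 + 4^2 = 81 + 16 = 97 — holds.
#6 4 / 2 = 2, so 2 divides 4 — holds.
#7 abs(-5 - (-8)) = 3; 3 ≤ 6 — holds.
#8 values -5, -9, 4, -8 are pairwise distinct — holds.
#9 a = -8, d = -9; -8 > -9 — holds.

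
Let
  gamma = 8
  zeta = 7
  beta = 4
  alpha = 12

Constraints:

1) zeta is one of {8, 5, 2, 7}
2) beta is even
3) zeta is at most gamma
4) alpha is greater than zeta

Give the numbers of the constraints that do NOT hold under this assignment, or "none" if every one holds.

All constraints are satisfied.

1) zeta = 7 is in {8, 5, 2, 7}  OK
2) beta = 4 is even  OK
3) zeta = 7, gamma = 8; 7 ≤ 8  OK
4) alpha = 12, zeta = 7; 12 > 7  OK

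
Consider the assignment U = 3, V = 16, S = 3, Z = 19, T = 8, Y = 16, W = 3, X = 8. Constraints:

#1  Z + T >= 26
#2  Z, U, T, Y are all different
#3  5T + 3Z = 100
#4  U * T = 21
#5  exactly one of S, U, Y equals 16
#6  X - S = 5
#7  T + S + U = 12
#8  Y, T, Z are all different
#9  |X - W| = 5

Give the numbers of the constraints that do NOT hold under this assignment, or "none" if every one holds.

#1 Z + T = 19 + 8 = 27; 27 ≥ 26  ✓
#2 values 19, 3, 8, 16 are pairwise distinct  ✓
#3 5T + 3Z = 5(8) + 3(19) = 97, not 100  ✗
#4 U * T = 3 * 8 = 24, not 21  ✗
#5 S=3, U=3, Y=16; 1 of them equals 16  ✓
#6 X - S = 8 - 3 = 5  ✓
#7 T + S + U = 8 + 3 + 3 = 14, not 12  ✗
#8 values 16, 8, 19 are pairwise distinct  ✓
#9 |8 - 3| = 5  ✓

Violated: 3, 4, 7.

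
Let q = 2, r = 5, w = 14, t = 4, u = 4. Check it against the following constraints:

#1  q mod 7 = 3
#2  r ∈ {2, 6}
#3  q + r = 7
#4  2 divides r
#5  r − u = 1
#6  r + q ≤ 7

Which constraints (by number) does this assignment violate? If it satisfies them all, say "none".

#1 2 mod 7 = 2, not 3 — does not hold.
#2 r = 5 is not in {2, 6} — does not hold.
#3 q + r = 2 + 5 = 7 — holds.
#4 5 = 2×2 + 1, so 2 does not divide 5 — does not hold.
#5 r − u = 5 − 4 = 1 — holds.
#6 r + q = 5 + 2 = 7; 7 ≤ 7 — holds.

Violated: 1, 2, and 4.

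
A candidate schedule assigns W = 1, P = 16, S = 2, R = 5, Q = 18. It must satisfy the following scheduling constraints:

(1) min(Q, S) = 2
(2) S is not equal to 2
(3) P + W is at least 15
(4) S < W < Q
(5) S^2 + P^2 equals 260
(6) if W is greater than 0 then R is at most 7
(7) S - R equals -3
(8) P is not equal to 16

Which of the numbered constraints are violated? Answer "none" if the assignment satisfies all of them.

(1) min(18, 2) = 2  yes
(2) S = 2, but 2 is required to differ  no
(3) P + W = 16 + 1 = 17; 17 ≥ 15  yes
(4) values 2, 1, 18; S = 2 is not < W = 1  no
(5) S^2 + P^2 = 2^2 + 16^2 = 4 + 256 = 260  yes
(6) W = 1 > 0, so we need R ≤ 7; R = 5 ≤ 7  yes
(7) S - R = 2 - 5 = -3  yes
(8) P = 16, but 16 is required to differ  no

Violated: 2, 4, and 8.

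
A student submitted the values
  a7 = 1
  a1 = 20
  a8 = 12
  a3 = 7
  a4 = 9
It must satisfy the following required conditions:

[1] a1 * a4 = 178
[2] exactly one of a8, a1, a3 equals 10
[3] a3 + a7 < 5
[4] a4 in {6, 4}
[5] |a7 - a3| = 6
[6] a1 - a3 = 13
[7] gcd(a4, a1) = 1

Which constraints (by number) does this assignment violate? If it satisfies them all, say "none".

[1] a1 * a4 = 20 * 9 = 180, not 178 — fails.
[2] a8=12, a1=20, a3=7; 0 of them equal 10, not exactly one — fails.
[3] a3 + a7 = 7 + 1 = 8; 8 ≥ 5, bound 5 not met — fails.
[4] a4 = 9 is not in {6, 4} — fails.
[5] |1 - 7| = 6 — holds.
[6] a1 - a3 = 20 - 7 = 13 — holds.
[7] gcd(9, 20) = 1 — holds.

Constraints 1, 2, 3, and 4 do not hold.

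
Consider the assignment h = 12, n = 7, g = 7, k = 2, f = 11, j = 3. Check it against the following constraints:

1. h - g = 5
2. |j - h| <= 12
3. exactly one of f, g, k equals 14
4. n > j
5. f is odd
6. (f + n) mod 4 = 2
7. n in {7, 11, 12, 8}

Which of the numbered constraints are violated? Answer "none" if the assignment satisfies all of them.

Constraint 3 is violated.

1. h - g = 12 - 7 = 5  ✔
2. |3 - 12| = 9; 9 ≤ 12  ✔
3. f=11, g=7, k=2; 0 of them equal 14, not exactly one  ✘
4. n = 7, j = 3; 7 > 3  ✔
5. f = 11 is odd  ✔
6. f + n = 18; 18 mod 4 = 2  ✔
7. n = 7 is in {7, 11, 12, 8}  ✔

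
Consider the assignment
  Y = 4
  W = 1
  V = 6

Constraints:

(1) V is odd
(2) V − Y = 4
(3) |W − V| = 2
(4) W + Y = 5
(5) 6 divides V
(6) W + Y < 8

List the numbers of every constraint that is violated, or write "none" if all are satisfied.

(1) V = 6 is even — does not hold.
(2) V − Y = 6 − 4 = 2, not 4 — does not hold.
(3) |1 − 6| = 5, not 2 — does not hold.
(4) W + Y = 1 + 4 = 5 — holds.
(5) 6 / 6 = 1, so 6 divides 6 — holds.
(6) W + Y = 1 + 4 = 5; 5 < 8 — holds.

No — constraints 1, 2, 3 are not satisfied.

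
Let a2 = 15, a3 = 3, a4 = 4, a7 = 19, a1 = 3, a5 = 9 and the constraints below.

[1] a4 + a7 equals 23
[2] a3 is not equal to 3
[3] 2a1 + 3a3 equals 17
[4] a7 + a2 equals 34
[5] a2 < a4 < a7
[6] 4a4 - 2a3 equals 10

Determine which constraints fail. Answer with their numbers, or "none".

Constraints 2, 3, and 5 are violated.

[1] a4 + a7 = 4 + 19 = 23 — holds.
[2] a3 = 3, but 3 is required to differ — fails.
[3] 2a1 + 3a3 = 2(3) + 3(3) = 15, not 17 — fails.
[4] a7 + a2 = 19 + 15 = 34 — holds.
[5] values 15, 4, 19; a2 = 15 is not < a4 = 4 — fails.
[6] 4a4 - 2a3 = 4(4) - 2(3) = 10 — holds.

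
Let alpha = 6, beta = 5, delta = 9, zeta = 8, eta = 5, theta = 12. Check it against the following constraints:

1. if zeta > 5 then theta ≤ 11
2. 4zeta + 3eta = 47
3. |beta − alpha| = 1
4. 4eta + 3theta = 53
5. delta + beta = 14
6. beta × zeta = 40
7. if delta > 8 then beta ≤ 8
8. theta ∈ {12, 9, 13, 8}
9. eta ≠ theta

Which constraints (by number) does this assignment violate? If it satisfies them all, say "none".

1. zeta = 8 > 5, so we need theta ≤ 11; but theta = 12 > 11 — fails.
2. 4zeta + 3eta = 4(8) + 3(5) = 47 — holds.
3. |5 − 6| = 1 — holds.
4. 4eta + 3theta = 4(5) + 3(12) = 56, not 53 — fails.
5. delta + beta = 9 + 5 = 14 — holds.
6. beta × zeta = 5 × 8 = 40 — holds.
7. delta = 9 > 8, so we need beta ≤ 8; beta = 5 ≤ 8 — holds.
8. theta = 12 is in {12, 9, 13, 8} — holds.
9. eta = 5, theta = 12; distinct — holds.

The assignment fails constraints 1, 4.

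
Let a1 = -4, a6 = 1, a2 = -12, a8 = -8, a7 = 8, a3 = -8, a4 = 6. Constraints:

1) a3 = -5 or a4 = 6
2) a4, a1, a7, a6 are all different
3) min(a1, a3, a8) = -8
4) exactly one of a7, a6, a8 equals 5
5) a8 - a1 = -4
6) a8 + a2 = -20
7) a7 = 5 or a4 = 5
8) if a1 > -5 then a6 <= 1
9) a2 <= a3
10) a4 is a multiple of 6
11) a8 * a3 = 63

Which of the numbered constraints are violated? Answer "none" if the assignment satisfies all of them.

1) a3 = -8 ≠ -5, but a4 = 6 = 6 (second disjunct)  holds
2) values 6, -4, 8, 1 are pairwise distinct  holds
3) min(-4, -8, -8) = -8  holds
4) a7=8, a6=1, a8=-8; 0 of them equal 5, not exactly one  fails
5) a8 - a1 = -8 - (-4) = -4  holds
6) a8 + a2 = -8 + (-12) = -20  holds
7) a7 = 8 ≠ 5 and a4 = 6 ≠ 5; both disjuncts false  fails
8) a1 = -4 > -5, so we need a6 ≤ 1; a6 = 1 ≤ 1  holds
9) a2 = -12, a3 = -8; -12 ≤ -8  holds
10) 6 / 6 = 1, so 6 divides 6  holds
11) a8 * a3 = -8 * (-8) = 64, not 63  fails

Constraints 4, 7, and 11 do not hold.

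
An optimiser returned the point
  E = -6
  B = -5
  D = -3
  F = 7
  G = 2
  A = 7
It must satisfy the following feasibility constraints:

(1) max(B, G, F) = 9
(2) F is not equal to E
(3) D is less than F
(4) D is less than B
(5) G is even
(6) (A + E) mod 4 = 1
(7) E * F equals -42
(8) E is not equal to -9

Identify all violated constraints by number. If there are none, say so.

Constraints 1 and 4 do not hold.

(1) max(-5, 2, 7) = 7, not 9  fails
(2) F = 7, E = -6; distinct  holds
(3) D = -3, F = 7; -3 < 7  holds
(4) D = -3, B = -5; -3 ≥ -5 (want <)  fails
(5) G = 2 is even  holds
(6) A + E = 1; 1 mod 4 = 1  holds
(7) E * F = -6 * 7 = -42  holds
(8) E = -6, and -6 ≠ -9  holds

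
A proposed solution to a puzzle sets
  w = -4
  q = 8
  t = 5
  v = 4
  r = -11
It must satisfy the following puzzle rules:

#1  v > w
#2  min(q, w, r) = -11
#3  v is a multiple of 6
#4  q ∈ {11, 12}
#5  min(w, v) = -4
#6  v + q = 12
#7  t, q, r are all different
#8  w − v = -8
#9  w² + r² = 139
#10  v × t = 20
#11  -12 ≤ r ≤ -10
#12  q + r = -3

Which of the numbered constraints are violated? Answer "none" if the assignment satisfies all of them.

Violated: 3, 4, 9.

#1 v = 4, w = -4; 4 > -4  ✔
#2 min(8, -4, -11) = -11  ✔
#3 4 = 6×0 + 4, so 6 does not divide 4  ✘
#4 q = 8 is not in {11, 12}  ✘
#5 min(-4, 4) = -4  ✔
#6 v + q = 4 + 8 = 12  ✔
#7 values 5, 8, -11 are pairwise distinct  ✔
#8 w − v = -4 − 4 = -8  ✔
#9 w² + r² = (-4)² + (-11)² = 16 + 121 = 137, not 139  ✘
#10 v × t = 4 × 5 = 20  ✔
#11 r = -11 lies in [-12, -10]  ✔
#12 q + r = 8 + (-11) = -3  ✔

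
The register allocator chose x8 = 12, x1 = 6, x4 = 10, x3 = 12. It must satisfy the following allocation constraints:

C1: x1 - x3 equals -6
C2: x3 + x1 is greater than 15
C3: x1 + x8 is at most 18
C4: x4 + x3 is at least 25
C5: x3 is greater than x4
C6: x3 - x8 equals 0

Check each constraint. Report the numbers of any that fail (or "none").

Constraint 4 is violated.

C1: x1 - x3 = 6 - 12 = -6 — OK.
C2: x3 + x1 = 12 + 6 = 18; 18 > 15 — OK.
C3: x1 + x8 = 6 + 12 = 18; 18 ≤ 18 — OK.
C4: x4 + x3 = 10 + 12 = 22; 22 < 25, bound 25 not met — violated.
C5: x3 = 12, x4 = 10; 12 > 10 — OK.
C6: x3 - x8 = 12 - 12 = 0 — OK.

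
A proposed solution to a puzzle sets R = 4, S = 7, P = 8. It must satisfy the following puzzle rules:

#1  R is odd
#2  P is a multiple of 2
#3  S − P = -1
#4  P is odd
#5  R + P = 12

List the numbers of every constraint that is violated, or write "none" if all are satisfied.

#1 R = 4 is even — fails.
#2 8 / 2 = 4, so 2 divides 8 — holds.
#3 S − P = 7 − 8 = -1 — holds.
#4 P = 8 is even — fails.
#5 R + P = 4 + 8 = 12 — holds.

Constraints 1, 4 are violated.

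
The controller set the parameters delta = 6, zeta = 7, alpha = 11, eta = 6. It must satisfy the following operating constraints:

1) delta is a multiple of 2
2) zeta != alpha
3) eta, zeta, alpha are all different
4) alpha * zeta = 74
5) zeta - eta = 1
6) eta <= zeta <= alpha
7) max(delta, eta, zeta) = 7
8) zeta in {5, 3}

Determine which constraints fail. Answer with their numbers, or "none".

1) 6 / 2 = 3, so 2 divides 6 — OK.
2) zeta = 7, alpha = 11; distinct — OK.
3) values 6, 7, 11 are pairwise distinct — OK.
4) alpha * zeta = 11 * 7 = 77, not 74 — violated.
5) zeta - eta = 7 - 6 = 1 — OK.
6) values 6 <= 7 <= 11 — OK.
7) max(6, 6, 7) = 7 — OK.
8) zeta = 7 is not in {5, 3} — violated.

Violated: 4 and 8.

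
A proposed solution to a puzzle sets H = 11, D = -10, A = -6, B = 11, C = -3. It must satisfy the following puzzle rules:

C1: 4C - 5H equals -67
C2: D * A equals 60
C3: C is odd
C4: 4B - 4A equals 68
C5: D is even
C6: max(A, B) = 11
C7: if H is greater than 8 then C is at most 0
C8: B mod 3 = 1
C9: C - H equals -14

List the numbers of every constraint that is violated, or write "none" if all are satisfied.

Constraint 8 is violated.

C1: 4C - 5H = 4(-3) - 5(11) = -67  yes
C2: D * A = -10 * (-6) = 60  yes
C3: C = -3 is odd  yes
C4: 4B - 4A = 4(11) - 4(-6) = 68  yes
C5: D = -10 is even  yes
C6: max(-6, 11) = 11  yes
C7: H = 11 > 8, so we need C ≤ 0; C = -3 ≤ 0  yes
C8: 11 mod 3 = 2, not 1  no
C9: C - H = -3 - 11 = -14  yes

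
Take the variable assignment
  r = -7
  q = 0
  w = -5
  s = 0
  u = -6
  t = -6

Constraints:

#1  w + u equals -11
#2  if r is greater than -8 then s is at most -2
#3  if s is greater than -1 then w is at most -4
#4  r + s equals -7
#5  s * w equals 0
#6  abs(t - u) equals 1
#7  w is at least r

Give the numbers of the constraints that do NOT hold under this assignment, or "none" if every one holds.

The assignment fails constraints 2 and 6.

#1 w + u = -5 + (-6) = -11 — satisfied.
#2 r = -7 > -8, so we need s ≤ -2; but s = 0 > -2 — violated.
#3 s = 0 > -1, so we need w ≤ -4; w = -5 ≤ -4 — satisfied.
#4 r + s = -7 + 0 = -7 — satisfied.
#5 s * w = 0 * (-5) = 0 — satisfied.
#6 abs(-6 - (-6)) = 0, not 1 — violated.
#7 w = -5, r = -7; -5 ≥ -7 — satisfied.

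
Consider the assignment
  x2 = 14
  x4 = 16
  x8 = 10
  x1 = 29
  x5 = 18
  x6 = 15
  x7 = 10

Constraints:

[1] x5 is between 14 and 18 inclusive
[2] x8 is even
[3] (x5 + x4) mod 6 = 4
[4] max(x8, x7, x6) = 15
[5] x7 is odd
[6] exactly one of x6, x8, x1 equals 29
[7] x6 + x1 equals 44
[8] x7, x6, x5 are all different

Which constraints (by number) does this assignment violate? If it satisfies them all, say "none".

Constraint 5 does not hold.

[1] x5 = 18 lies in [14, 18]  yes
[2] x8 = 10 is even  yes
[3] x5 + x4 = 34; 34 mod 6 = 4  yes
[4] max(10, 10, 15) = 15  yes
[5] x7 = 10 is even  no
[6] x6=15, x8=10, x1=29; 1 of them equals 29  yes
[7] x6 + x1 = 15 + 29 = 44  yes
[8] values 10, 15, 18 are pairwise distinct  yes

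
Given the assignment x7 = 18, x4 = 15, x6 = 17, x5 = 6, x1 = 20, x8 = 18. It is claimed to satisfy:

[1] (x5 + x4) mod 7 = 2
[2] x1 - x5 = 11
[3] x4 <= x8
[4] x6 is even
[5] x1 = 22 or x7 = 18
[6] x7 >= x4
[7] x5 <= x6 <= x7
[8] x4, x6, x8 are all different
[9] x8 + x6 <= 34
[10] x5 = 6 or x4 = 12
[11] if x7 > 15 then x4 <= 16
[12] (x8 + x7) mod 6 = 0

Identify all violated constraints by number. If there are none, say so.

[1] x5 + x4 = 21; 21 mod 7 = 0, not 2 — violated.
[2] x1 - x5 = 20 - 6 = 14, not 11 — violated.
[3] x4 = 15, x8 = 18; 15 ≤ 18 — OK.
[4] x6 = 17 is odd — violated.
[5] x1 = 20 ≠ 22, but x7 = 18 = 18 (second disjunct) — OK.
[6] x7 = 18, x4 = 15; 18 ≥ 15 — OK.
[7] values 6 <= 17 <= 18 — OK.
[8] values 15, 17, 18 are pairwise distinct — OK.
[9] x8 + x6 = 18 + 17 = 35; 35 > 34, bound 34 not met — violated.
[10] x5 = 6 = 6 (first disjunct) — OK.
[11] x7 = 18 > 15, so we need x4 ≤ 16; x4 = 15 ≤ 16 — OK.
[12] x8 + x7 = 36; 36 mod 6 = 0 — OK.

The assignment fails constraints 1, 2, 4, 9.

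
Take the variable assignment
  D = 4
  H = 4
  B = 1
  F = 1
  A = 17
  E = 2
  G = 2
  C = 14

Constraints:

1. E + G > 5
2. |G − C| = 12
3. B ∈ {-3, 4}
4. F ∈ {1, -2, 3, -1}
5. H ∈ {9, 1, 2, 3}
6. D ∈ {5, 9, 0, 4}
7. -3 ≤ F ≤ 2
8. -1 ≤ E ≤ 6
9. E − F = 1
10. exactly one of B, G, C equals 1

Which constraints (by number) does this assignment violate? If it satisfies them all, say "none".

1. E + G = 2 + 2 = 4; 4 ≤ 5, bound 5 not met  FAIL
2. |2 − 14| = 12  OK
3. B = 1 is not in {-3, 4}  FAIL
4. F = 1 is in {1, -2, 3, -1}  OK
5. H = 4 is not in {9, 1, 2, 3}  FAIL
6. D = 4 is in {5, 9, 0, 4}  OK
7. F = 1 lies in [-3, 2]  OK
8. E = 2 lies in [-1, 6]  OK
9. E − F = 2 − 1 = 1  OK
10. B=1, G=2, C=14; 1 of them equals 1  OK

The assignment fails constraints 1, 3, and 5.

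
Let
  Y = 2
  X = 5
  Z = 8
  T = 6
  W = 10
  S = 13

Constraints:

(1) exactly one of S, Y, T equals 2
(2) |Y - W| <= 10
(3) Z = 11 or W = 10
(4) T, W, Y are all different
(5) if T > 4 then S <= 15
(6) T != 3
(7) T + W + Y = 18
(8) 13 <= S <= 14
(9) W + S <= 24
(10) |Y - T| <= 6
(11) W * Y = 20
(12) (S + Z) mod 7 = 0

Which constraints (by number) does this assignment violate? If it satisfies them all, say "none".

None — every constraint holds.

(1) S=13, Y=2, T=6; 1 of them equals 2 — OK.
(2) |2 - 10| = 8; 8 ≤ 10 — OK.
(3) Z = 8 ≠ 11, but W = 10 = 10 (second disjunct) — OK.
(4) values 6, 10, 2 are pairwise distinct — OK.
(5) T = 6 > 4, so we need S ≤ 15; S = 13 ≤ 15 — OK.
(6) T = 6, and 6 ≠ 3 — OK.
(7) T + W + Y = 6 + 10 + 2 = 18 — OK.
(8) S = 13 lies in [13, 14] — OK.
(9) W + S = 10 + 13 = 23; 23 ≤ 24 — OK.
(10) |2 - 6| = 4; 4 ≤ 6 — OK.
(11) W * Y = 10 * 2 = 20 — OK.
(12) S + Z = 21; 21 mod 7 = 0 — OK.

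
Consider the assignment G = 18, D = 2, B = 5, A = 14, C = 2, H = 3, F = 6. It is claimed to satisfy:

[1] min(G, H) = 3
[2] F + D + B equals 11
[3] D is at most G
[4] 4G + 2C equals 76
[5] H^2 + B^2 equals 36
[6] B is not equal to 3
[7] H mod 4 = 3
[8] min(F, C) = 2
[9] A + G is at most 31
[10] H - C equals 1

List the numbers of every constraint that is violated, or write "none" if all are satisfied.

[1] min(18, 3) = 3 — satisfied.
[2] F + D + B = 6 + 2 + 5 = 13, not 11 — violated.
[3] D = 2, G = 18; 2 ≤ 18 — satisfied.
[4] 4G + 2C = 4(18) + 2(2) = 76 — satisfied.
[5] H^2 + B^2 = 3^2 + 5^2 = 9 + 25 = 34, not 36 — violated.
[6] B = 5, and 5 ≠ 3 — satisfied.
[7] 3 mod 4 = 3 — satisfied.
[8] min(6, 2) = 2 — satisfied.
[9] A + G = 14 + 18 = 32; 32 > 31, bound 31 not met — violated.
[10] H - C = 3 - 2 = 1 — satisfied.

Violated: 2, 5, and 9.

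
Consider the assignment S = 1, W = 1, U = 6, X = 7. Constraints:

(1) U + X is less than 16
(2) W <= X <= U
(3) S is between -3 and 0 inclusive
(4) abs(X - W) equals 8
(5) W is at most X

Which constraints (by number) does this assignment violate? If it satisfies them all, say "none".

The assignment fails constraints 2, 3, and 4.

(1) U + X = 6 + 7 = 13; 13 < 16 — holds.
(2) values 1, 7, 6; X = 7 is not <= U = 6 — fails.
(3) S = 1 is outside [-3, 0] — fails.
(4) abs(7 - 1) = 6, not 8 — fails.
(5) W = 1, X = 7; 1 ≤ 7 — holds.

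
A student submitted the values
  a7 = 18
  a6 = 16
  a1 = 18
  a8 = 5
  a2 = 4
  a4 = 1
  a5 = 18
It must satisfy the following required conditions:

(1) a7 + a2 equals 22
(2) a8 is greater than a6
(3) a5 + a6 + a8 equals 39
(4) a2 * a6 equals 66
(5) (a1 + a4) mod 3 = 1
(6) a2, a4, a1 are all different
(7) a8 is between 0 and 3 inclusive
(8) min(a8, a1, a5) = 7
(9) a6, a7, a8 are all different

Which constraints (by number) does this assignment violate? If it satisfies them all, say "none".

(1) a7 + a2 = 18 + 4 = 22  true
(2) a8 = 5, a6 = 16; 5 ≤ 16 (want >)  false
(3) a5 + a6 + a8 = 18 + 16 + 5 = 39  true
(4) a2 * a6 = 4 * 16 = 64, not 66  false
(5) a1 + a4 = 19; 19 mod 3 = 1  true
(6) values 4, 1, 18 are pairwise distinct  true
(7) a8 = 5 is outside [0, 3]  false
(8) min(5, 18, 18) = 5, not 7  false
(9) values 16, 18, 5 are pairwise distinct  true

No — constraints 2, 4, 7, and 8 are not satisfied.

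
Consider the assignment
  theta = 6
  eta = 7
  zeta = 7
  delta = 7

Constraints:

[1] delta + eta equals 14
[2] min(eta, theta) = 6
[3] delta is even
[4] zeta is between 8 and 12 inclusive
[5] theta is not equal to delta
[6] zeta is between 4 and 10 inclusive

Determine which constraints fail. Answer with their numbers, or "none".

No — constraints 3 and 4 are not satisfied.

[1] delta + eta = 7 + 7 = 14  ✔
[2] min(7, 6) = 6  ✔
[3] delta = 7 is odd  ✘
[4] zeta = 7 is outside [8, 12]  ✘
[5] theta = 6, delta = 7; distinct  ✔
[6] zeta = 7 lies in [4, 10]  ✔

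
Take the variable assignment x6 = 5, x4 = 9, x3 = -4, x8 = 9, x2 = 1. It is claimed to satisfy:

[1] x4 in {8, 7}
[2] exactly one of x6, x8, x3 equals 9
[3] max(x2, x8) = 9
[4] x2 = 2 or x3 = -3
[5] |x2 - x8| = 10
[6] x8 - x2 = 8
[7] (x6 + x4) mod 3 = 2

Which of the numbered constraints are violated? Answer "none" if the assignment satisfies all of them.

[1] x4 = 9 is not in {8, 7}  FAIL
[2] x6=5, x8=9, x3=-4; 1 of them equals 9  OK
[3] max(1, 9) = 9  OK
[4] x2 = 1 ≠ 2 and x3 = -4 ≠ -3; both disjuncts false  FAIL
[5] |1 - 9| = 8, not 10  FAIL
[6] x8 - x2 = 9 - 1 = 8  OK
[7] x6 + x4 = 14; 14 mod 3 = 2  OK

Violated: 1, 4, and 5.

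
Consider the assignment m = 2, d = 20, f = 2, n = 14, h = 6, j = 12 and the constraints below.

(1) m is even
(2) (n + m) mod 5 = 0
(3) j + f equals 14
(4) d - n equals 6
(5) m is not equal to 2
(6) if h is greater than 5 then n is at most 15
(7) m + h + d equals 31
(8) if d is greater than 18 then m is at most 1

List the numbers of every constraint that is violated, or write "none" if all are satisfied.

Constraints 2, 5, 7, and 8 are violated.

(1) m = 2 is even  yes
(2) n + m = 16; 16 mod 5 = 1, not 0  no
(3) j + f = 12 + 2 = 14  yes
(4) d - n = 20 - 14 = 6  yes
(5) m = 2, but 2 is required to differ  no
(6) h = 6 > 5, so we need n ≤ 15; n = 14 ≤ 15  yes
(7) m + h + d = 2 + 6 + 20 = 28, not 31  no
(8) d = 20 > 18, so we need m ≤ 1; but m = 2 > 1  no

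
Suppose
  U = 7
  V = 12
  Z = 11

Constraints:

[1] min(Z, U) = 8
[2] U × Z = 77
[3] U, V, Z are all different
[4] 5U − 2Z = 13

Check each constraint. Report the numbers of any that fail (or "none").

The assignment fails constraint 1.

[1] min(11, 7) = 7, not 8 — violated.
[2] U × Z = 7 × 11 = 77 — satisfied.
[3] values 7, 12, 11 are pairwise distinct — satisfied.
[4] 5U − 2Z = 5(7) − 2(11) = 13 — satisfied.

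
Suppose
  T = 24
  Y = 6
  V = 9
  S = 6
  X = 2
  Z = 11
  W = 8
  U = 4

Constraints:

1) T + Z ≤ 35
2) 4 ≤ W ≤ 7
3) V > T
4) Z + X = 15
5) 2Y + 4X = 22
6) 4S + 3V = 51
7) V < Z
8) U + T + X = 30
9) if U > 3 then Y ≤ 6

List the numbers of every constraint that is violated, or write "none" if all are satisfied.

Constraints 2, 3, 4, 5 are violated.

1) T + Z = 24 + 11 = 35; 35 ≤ 35 — holds.
2) W = 8 is outside [4, 7] — does not hold.
3) V = 9, T = 24; 9 ≤ 24 (want >) — does not hold.
4) Z + X = 11 + 2 = 13, not 15 — does not hold.
5) 2Y + 4X = 2(6) + 4(2) = 20, not 22 — does not hold.
6) 4S + 3V = 4(6) + 3(9) = 51 — holds.
7) V = 9, Z = 11; 9 < 11 — holds.
8) U + T + X = 4 + 24 + 2 = 30 — holds.
9) U = 4 > 3, so we need Y ≤ 6; Y = 6 ≤ 6 — holds.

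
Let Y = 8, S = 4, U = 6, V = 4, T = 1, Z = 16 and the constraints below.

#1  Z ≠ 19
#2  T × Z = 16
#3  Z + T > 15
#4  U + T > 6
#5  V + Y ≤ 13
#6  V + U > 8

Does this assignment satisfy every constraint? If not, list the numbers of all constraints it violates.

The assignment satisfies every constraint.

#1 Z = 16, and 16 ≠ 19 — holds.
#2 T × Z = 1 × 16 = 16 — holds.
#3 Z + T = 16 + 1 = 17; 17 > 15 — holds.
#4 U + T = 6 + 1 = 7; 7 > 6 — holds.
#5 V + Y = 4 + 8 = 12; 12 ≤ 13 — holds.
#6 V + U = 4 + 6 = 10; 10 > 8 — holds.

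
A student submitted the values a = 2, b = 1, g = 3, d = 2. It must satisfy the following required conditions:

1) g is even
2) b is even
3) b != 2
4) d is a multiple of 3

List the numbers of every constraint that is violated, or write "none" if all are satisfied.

Violated: 1, 2, 4.

1) g = 3 is odd  false
2) b = 1 is odd  false
3) b = 1, and 1 ≠ 2  true
4) 2 = 3*0 + 2, so 3 does not divide 2  false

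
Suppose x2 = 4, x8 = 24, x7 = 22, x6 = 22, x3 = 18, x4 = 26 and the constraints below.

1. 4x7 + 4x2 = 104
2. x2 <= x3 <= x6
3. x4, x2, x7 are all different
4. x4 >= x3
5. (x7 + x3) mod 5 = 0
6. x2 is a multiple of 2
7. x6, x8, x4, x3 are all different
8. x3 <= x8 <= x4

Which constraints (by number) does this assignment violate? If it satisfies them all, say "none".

None — every constraint holds.

1. 4x7 + 4x2 = 4(22) + 4(4) = 104  ✔
2. values 4 <= 18 <= 22  ✔
3. values 26, 4, 22 are pairwise distinct  ✔
4. x4 = 26, x3 = 18; 26 ≥ 18  ✔
5. x7 + x3 = 40; 40 mod 5 = 0  ✔
6. 4 / 2 = 2, so 2 divides 4  ✔
7. values 22, 24, 26, 18 are pairwise distinct  ✔
8. values 18 <= 24 <= 26  ✔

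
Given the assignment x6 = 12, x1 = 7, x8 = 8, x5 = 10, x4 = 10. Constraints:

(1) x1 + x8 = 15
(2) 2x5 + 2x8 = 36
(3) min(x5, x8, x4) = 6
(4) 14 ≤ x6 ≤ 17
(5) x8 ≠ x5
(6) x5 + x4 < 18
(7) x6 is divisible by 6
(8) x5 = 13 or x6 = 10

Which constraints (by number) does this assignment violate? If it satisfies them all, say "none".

The assignment fails constraints 3, 4, 6, and 8.

(1) x1 + x8 = 7 + 8 = 15 — satisfied.
(2) 2x5 + 2x8 = 2(10) + 2(8) = 36 — satisfied.
(3) min(10, 8, 10) = 8, not 6 — violated.
(4) x6 = 12 is outside [14, 17] — violated.
(5) x8 = 8, x5 = 10; distinct — satisfied.
(6) x5 + x4 = 10 + 10 = 20; 20 ≥ 18, bound 18 not met — violated.
(7) 12 / 6 = 2, so 6 divides 12 — satisfied.
(8) x5 = 10 ≠ 13 and x6 = 12 ≠ 10; both disjuncts false — violated.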